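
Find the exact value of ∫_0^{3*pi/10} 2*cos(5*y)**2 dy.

3*pi/10

Use the identity cos^2(5*y) = (1 + cos(10*y))/2.
An antiderivative is F(y) = y + sin(10*y)/10.
Then F(3*pi/10) - F(0) = (3*pi/10) - (0) = 3*pi/10.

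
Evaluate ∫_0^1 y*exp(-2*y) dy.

Integrate by parts once (u = y, dv = exp(-2*y) dy).
An antiderivative is F(y) = (-2*y - 1)*exp(-2*y)/4.
Then F(1) - F(0) = (-3*exp(-2)/4) - (-1/4) = (-3 + exp(2))*exp(-2)/4.

(-3 + exp(2))*exp(-2)/4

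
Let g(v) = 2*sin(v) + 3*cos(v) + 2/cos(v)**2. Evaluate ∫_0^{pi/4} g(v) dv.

sqrt(2)/2 + 4

An antiderivative is F(v) = 3*sin(v) - 2*cos(v) + 2*tan(v).
Then F(pi/4) - F(0) = (sqrt(2)/2 + 2) - (-2) = sqrt(2)/2 + 4.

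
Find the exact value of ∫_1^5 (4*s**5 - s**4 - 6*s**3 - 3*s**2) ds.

By the power rule, an antiderivative is F(s) = 2*s**6/3 - s**5/5 - 3*s**4/2 - s**3.
Then F(5) - F(1) = (52375/6) - (-61/30) = 43656/5.

43656/5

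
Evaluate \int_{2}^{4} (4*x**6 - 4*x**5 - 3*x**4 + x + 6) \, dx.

By the power rule, an antiderivative is F(x) = 4*x**7/7 - 2*x**6/3 - 3*x**5/5 + x**2/2 + 6*x.
Then F(4) - F(2) = (635168/105) - (2654/105) = 210838/35.

210838/35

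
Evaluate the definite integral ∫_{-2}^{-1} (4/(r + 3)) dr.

An antiderivative is F(r) = 4*log(r + 3).
Then F(-1) - F(-2) = (log(16)) - (0) = log(16).

log(16)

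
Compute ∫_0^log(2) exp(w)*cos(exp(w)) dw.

Let u = exp(w), so du = exp(w) dw. When w = 0, u = 1; when w = log(2), u = 2.
The integral becomes ∫ cos(u) du from 1 to 2, with antiderivative sin(u).
Back in w: F(w) = sin(exp(w)).
Then F(log(2)) - F(0) = (sin(2)) - (sin(1)) = -sin(1) + sin(2).

-sin(1) + sin(2)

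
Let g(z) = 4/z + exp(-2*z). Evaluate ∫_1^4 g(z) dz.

(-1 + exp(6) + 16*exp(8)*log(2))*exp(-8)/2

An antiderivative is F(z) = 4*log(z) - exp(-2*z)/2.
Then F(4) - F(1) = (-exp(-8)/2 + 8*log(2)) - (-exp(-2)/2) = (-1 + exp(6) + 16*exp(8)*log(2))*exp(-8)/2.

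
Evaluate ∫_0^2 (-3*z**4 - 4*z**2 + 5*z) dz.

-298/15

By the power rule, an antiderivative is F(z) = -3*z**5/5 - 4*z**3/3 + 5*z**2/2.
Then F(2) - F(0) = (-298/15) - (0) = -298/15.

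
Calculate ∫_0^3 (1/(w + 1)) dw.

An antiderivative is F(w) = log(w + 1).
Then F(3) - F(0) = (log(4)) - (0) = log(4).

log(4)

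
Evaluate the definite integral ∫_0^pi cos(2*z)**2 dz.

pi/2

Use the identity cos^2(2*z) = (1 + cos(4*z))/2.
An antiderivative is F(z) = z/2 + sin(4*z)/8.
Then F(pi) - F(0) = (pi/2) - (0) = pi/2.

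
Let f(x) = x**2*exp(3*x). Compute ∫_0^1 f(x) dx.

Integrate by parts twice (u = x^2, dv = exp(3*x) dx).
An antiderivative is F(x) = (9*x**2 - 6*x + 2)*exp(3*x)/27.
Then F(1) - F(0) = (5*exp(3)/27) - (2/27) = -2/27 + 5*exp(3)/27.

-2/27 + 5*exp(3)/27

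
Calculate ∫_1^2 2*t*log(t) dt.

Integrate by parts once (u = ln t, dv = 2*t dt).
An antiderivative is F(t) = t**2*(2*log(t) - 1)/2.
Then F(2) - F(1) = (-2 + log(16)) - (-1/2) = -3/2 + log(16).

-3/2 + log(16)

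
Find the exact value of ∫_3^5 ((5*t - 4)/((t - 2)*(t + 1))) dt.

-3*log(2) + 5*log(3)

Factor the denominator: t**2 - t - 2 = (t + 1)(t - 2).
Partial fractions: (5*t - 4)/((t - 2)*(t + 1)) = 3/(t + 1) + 2/(t - 2).
An antiderivative is F(t) = 2*log(t - 2) + 3*log(t + 1).
Then F(5) - F(3) = (3*log(2) + 5*log(3)) - (log(64)) = -3*log(2) + 5*log(3).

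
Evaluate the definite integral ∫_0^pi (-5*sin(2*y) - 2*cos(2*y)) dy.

0

An antiderivative is F(y) = -sin(2*y) + 5*cos(2*y)/2.
Then F(pi) - F(0) = (5/2) - (5/2) = 0.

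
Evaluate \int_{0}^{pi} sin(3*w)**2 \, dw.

Use the identity sin^2(3*w) = (1 - cos(6*w))/2.
An antiderivative is F(w) = w/2 - sin(6*w)/12.
Then F(pi) - F(0) = (pi/2) - (0) = pi/2.

pi/2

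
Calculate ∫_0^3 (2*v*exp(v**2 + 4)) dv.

-exp(4) + exp(13)

Let u = v**2 + 4, so du = 2*v dv. When v = 0, u = 4; when v = 3, u = 13.
The integral becomes ∫ exp(u) du from 4 to 13, with antiderivative exp(u).
Back in v: F(v) = exp(v**2 + 4).
Then F(3) - F(0) = (exp(13)) - (exp(4)) = -exp(4) + exp(13).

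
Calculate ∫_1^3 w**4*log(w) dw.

Integrate by parts once (u = ln w, dv = w**4 dw).
An antiderivative is F(w) = w**5*(5*log(w) - 1)/25.
Then F(3) - F(1) = (-243/25 + 243*log(3)/5) - (-1/25) = -242/25 + 243*log(3)/5.

-242/25 + 243*log(3)/5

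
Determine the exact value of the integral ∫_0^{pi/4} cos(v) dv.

sqrt(2)/2

An antiderivative is F(v) = sin(v).
Then F(pi/4) - F(0) = (sqrt(2)/2) - (0) = sqrt(2)/2.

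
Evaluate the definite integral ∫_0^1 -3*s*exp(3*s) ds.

-2*exp(3)/3 - 1/3

Integrate by parts once (u = s, dv = -3*exp(3*s) ds).
An antiderivative is F(s) = (-3*s + 1)*exp(3*s)/3.
Then F(1) - F(0) = (-2*exp(3)/3) - (1/3) = -2*exp(3)/3 - 1/3.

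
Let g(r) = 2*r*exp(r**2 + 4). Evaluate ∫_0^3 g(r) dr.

-exp(4) + exp(13)

Let u = r**2 + 4, so du = 2*r dr. When r = 0, u = 4; when r = 3, u = 13.
The integral becomes ∫ exp(u) du from 4 to 13, with antiderivative exp(u).
Back in r: F(r) = exp(r**2 + 4).
Then F(3) - F(0) = (exp(13)) - (exp(4)) = -exp(4) + exp(13).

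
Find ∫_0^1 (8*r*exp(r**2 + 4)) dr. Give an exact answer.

-4*(1 - exp(1))*exp(4)

Let u = r**2 + 4, so du = 2*r dr. When r = 0, u = 4; when r = 1, u = 5.
The integral becomes 4·∫ exp(u) du from 4 to 5, with antiderivative 4*exp(u).
Back in r: F(r) = 4*exp(r**2 + 4).
Then F(1) - F(0) = (4*exp(5)) - (4*exp(4)) = -4*(1 - exp(1))*exp(4).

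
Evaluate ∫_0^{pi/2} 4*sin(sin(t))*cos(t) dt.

4 - 4*cos(1)

Let u = sin(t), so du = cos(t) dt. When t = 0, u = 0; when t = pi/2, u = 1.
The integral becomes 4·∫ sin(u) du from 0 to 1, with antiderivative -4*cos(u).
Back in t: F(t) = -4*cos(sin(t)).
Then F(pi/2) - F(0) = (-4*cos(1)) - (-4) = 4 - 4*cos(1).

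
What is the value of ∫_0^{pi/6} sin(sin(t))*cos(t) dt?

Let u = sin(t), so du = cos(t) dt. When t = 0, u = 0; when t = pi/6, u = 1/2.
The integral becomes ∫ sin(u) du from 0 to 1/2, with antiderivative -cos(u).
Back in t: F(t) = -cos(sin(t)).
Then F(pi/6) - F(0) = (-cos(1/2)) - (-1) = 1 - cos(1/2).

1 - cos(1/2)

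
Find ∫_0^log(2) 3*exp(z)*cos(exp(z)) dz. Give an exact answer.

Let u = exp(z), so du = exp(z) dz. When z = 0, u = 1; when z = log(2), u = 2.
The integral becomes 3·∫ cos(u) du from 1 to 2, with antiderivative 3*sin(u).
Back in z: F(z) = 3*sin(exp(z)).
Then F(log(2)) - F(0) = (3*sin(2)) - (3*sin(1)) = -3*sin(1) + 3*sin(2).

-3*sin(1) + 3*sin(2)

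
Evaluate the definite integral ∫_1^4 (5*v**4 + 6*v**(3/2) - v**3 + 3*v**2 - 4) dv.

By the power rule, an antiderivative is F(v) = 12*v**(5/2)/5 + v**5 - v**4/4 + v**3 - 4*v.
Then F(4) - F(1) = (5424/5) - (3/20) = 21693/20.

21693/20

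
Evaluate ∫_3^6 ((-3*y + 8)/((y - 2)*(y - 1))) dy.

Factor the denominator: y**2 - 3*y + 2 = (y - 1)(y - 2).
Partial fractions: (-3*y + 8)/((y - 2)*(y - 1)) = -5/(y - 1) + 2/(y - 2).
An antiderivative is F(y) = 2*log(y - 2) - 5*log(y - 1).
Then F(6) - F(3) = (-5*log(5) + 4*log(2)) - (-log(32)) = -5*log(5) + 9*log(2).

-5*log(5) + 9*log(2)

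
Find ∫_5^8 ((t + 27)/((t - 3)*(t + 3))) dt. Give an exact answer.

-4*log(11) + 7*log(2) + 5*log(5)

Factor the denominator: t**2 - 9 = (t + 3)(t - 3).
Partial fractions: (t + 27)/((t - 3)*(t + 3)) = -4/(t + 3) + 5/(t - 3).
An antiderivative is F(t) = 5*log(t - 3) - 4*log(t + 3).
Then F(8) - F(5) = (-4*log(11) + 5*log(5)) - (-7*log(2)) = -4*log(11) + 7*log(2) + 5*log(5).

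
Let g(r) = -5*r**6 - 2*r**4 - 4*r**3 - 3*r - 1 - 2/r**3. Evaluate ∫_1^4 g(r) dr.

-6939957/560

By the power rule, an antiderivative is F(r) = -5*r**7/7 - 2*r**5/5 - r**4 - 3*r**2/2 - r + r**(-2).
Then F(4) - F(1) = (-6941981/560) - (-253/70) = -6939957/560.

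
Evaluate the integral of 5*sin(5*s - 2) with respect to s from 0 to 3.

Let u = 5*s - 2, so du = 5 ds. When s = 0, u = -2; when s = 3, u = 13.
The integral becomes ∫ sin(u) du from -2 to 13, with antiderivative -cos(u).
Back in s: F(s) = -cos(5*s - 2).
Then F(3) - F(0) = (-cos(13)) - (-cos(2)) = -cos(13) + cos(2).

-cos(13) + cos(2)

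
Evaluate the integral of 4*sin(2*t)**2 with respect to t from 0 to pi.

Use the identity sin^2(2*t) = (1 - cos(4*t))/2.
An antiderivative is F(t) = 2*t - sin(4*t)/2.
Then F(pi) - F(0) = (2*pi) - (0) = 2*pi.

2*pi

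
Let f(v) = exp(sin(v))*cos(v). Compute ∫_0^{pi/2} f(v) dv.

-1 + E

Let u = sin(v), so du = cos(v) dv. When v = 0, u = 0; when v = pi/2, u = 1.
The integral becomes ∫ exp(u) du from 0 to 1, with antiderivative exp(u).
Back in v: F(v) = exp(sin(v)).
Then F(pi/2) - F(0) = (E) - (1) = -1 + E.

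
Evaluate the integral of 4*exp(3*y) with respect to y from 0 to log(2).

Let u = exp(y), so du = exp(y) dy. When y = 0, u = 1; when y = log(2), u = 2.
The integral becomes 4·∫ u**2 du from 1 to 2, with antiderivative 4*u**3/3.
Back in y: F(y) = 4*exp(3*y)/3.
Then F(log(2)) - F(0) = (32/3) - (4/3) = 28/3.

28/3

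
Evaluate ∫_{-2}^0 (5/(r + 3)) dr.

An antiderivative is F(r) = 5*log(r + 3).
Then F(0) - F(-2) = (5*log(3)) - (0) = 5*log(3).

5*log(3)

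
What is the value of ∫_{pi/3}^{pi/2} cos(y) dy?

An antiderivative is F(y) = sin(y).
Then F(pi/2) - F(pi/3) = (1) - (sqrt(3)/2) = 1 - sqrt(3)/2.

1 - sqrt(3)/2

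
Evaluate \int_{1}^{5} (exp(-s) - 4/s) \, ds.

-4*log(5) - exp(-5) + exp(-1)

An antiderivative is F(s) = -4*log(s) - exp(-s).
Then F(5) - F(1) = (-4*log(5) - exp(-5)) - (-exp(-1)) = -4*log(5) - exp(-5) + exp(-1).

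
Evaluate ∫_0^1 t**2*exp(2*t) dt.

Integrate by parts twice (u = t^2, dv = exp(2*t) dt).
An antiderivative is F(t) = (2*t**2 - 2*t + 1)*exp(2*t)/4.
Then F(1) - F(0) = (exp(2)/4) - (1/4) = -1/4 + exp(2)/4.

-1/4 + exp(2)/4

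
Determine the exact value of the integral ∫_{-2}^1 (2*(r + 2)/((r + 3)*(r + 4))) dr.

-8*log(2) + 4*log(5)

Factor the denominator: r**2 + 7*r + 12 = (r + 4)(r + 3).
Partial fractions: 2*(r + 2)/((r + 3)*(r + 4)) = 4/(r + 4) - 2/(r + 3).
An antiderivative is F(r) = -2*log(r + 3) + 4*log(r + 4).
Then F(1) - F(-2) = (-4*log(2) + 4*log(5)) - (log(16)) = -8*log(2) + 4*log(5).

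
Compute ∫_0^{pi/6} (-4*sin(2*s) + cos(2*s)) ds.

-1 + sqrt(3)/4

An antiderivative is F(s) = sin(2*s)/2 + 2*cos(2*s).
Then F(pi/6) - F(0) = (sqrt(3)/4 + 1) - (2) = -1 + sqrt(3)/4.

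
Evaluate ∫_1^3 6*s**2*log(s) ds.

Integrate by parts once (u = ln s, dv = 6*s**2 ds).
An antiderivative is F(s) = 2*s**3*(3*log(s) - 1)/3.
Then F(3) - F(1) = (-18 + 54*log(3)) - (-2/3) = -52/3 + 54*log(3).

-52/3 + 54*log(3)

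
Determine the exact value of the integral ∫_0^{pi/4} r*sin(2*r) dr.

Integrate by parts once (u = r, dv = sin(2*r) dr).
An antiderivative is F(r) = -r*cos(2*r)/2 + sin(2*r)/4.
Then F(pi/4) - F(0) = (1/4) - (0) = 1/4.

1/4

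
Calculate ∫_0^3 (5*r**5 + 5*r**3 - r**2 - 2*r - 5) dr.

By the power rule, an antiderivative is F(r) = 5*r**6/6 + 5*r**4/4 - r**3/3 - r**2 - 5*r.
Then F(3) - F(0) = (2703/4) - (0) = 2703/4.

2703/4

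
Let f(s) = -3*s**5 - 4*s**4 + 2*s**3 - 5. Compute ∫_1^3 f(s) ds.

By the power rule, an antiderivative is F(s) = -s**6/2 - 4*s**5/5 + s**4/2 - 5*s.
Then F(3) - F(1) = (-2667/5) - (-29/5) = -2638/5.

-2638/5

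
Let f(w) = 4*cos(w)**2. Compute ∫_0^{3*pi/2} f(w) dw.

3*pi

Use the identity cos^2(w) = (1 + cos(2*w))/2.
An antiderivative is F(w) = 2*w + sin(2*w).
Then F(3*pi/2) - F(0) = (3*pi) - (0) = 3*pi.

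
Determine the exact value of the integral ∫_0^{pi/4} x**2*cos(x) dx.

sqrt(2)*(-32 + pi**2 + 8*pi)/32

Integrate by parts twice (u = x^2, dv = cos(x) dx).
An antiderivative is F(x) = x**2*sin(x) + 2*x*cos(x) - 2*sin(x).
Then F(pi/4) - F(0) = (sqrt(2)*(-32 + pi**2 + 8*pi)/32) - (0) = sqrt(2)*(-32 + pi**2 + 8*pi)/32.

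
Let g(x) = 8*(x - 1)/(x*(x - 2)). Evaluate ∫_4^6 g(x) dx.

Factor the denominator: x**2 - 2*x = x(x - 2).
Partial fractions: 8*(x - 1)/(x*(x - 2)) = 4/x + 4/(x - 2).
An antiderivative is F(x) = 4*log(x) + 4*log(x - 2).
Then F(6) - F(4) = (4*log(3) + 12*log(2)) - (12*log(2)) = log(81).

log(81)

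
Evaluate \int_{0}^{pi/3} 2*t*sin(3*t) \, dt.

2*pi/9

Integrate by parts once (u = t, dv = 2*sin(3*t) dt).
An antiderivative is F(t) = -2*t*cos(3*t)/3 + 2*sin(3*t)/9.
Then F(pi/3) - F(0) = (2*pi/9) - (0) = 2*pi/9.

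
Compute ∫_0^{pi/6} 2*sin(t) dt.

2 - sqrt(3)

An antiderivative is F(t) = -2*cos(t).
Then F(pi/6) - F(0) = (-sqrt(3)) - (-2) = 2 - sqrt(3).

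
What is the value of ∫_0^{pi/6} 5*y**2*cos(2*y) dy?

Integrate by parts twice (u = y^2, dv = 5*cos(2*y) dy).
An antiderivative is F(y) = 5*y**2*sin(2*y)/2 + 5*y*cos(2*y)/2 - 5*sin(2*y)/4.
Then F(pi/6) - F(0) = (-5*sqrt(3)/8 + 5*sqrt(3)*pi**2/144 + 5*pi/24) - (0) = -5*sqrt(3)/8 + 5*sqrt(3)*pi**2/144 + 5*pi/24.

-5*sqrt(3)/8 + 5*sqrt(3)*pi**2/144 + 5*pi/24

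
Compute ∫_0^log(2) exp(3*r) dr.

7/3

Let u = exp(r), so du = exp(r) dr. When r = 0, u = 1; when r = log(2), u = 2.
The integral becomes ∫ u**2 du from 1 to 2, with antiderivative u**3/3.
Back in r: F(r) = exp(3*r)/3.
Then F(log(2)) - F(0) = (8/3) - (1/3) = 7/3.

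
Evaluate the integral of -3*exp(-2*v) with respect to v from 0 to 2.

-3/2 + 3*exp(-4)/2

An antiderivative is F(v) = 3*exp(-2*v)/2.
Then F(2) - F(0) = (3*exp(-4)/2) - (3/2) = -3/2 + 3*exp(-4)/2.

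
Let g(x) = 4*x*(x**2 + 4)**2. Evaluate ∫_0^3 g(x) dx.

1422

Let u = x**2 + 4, so du = 2*x dx. When x = 0, u = 4; when x = 3, u = 13.
The integral becomes 2·∫ u**2 du from 4 to 13, with antiderivative 2*u**3/3.
Back in x: F(x) = 2*(x**2 + 4)**3/3.
Then F(3) - F(0) = (4394/3) - (128/3) = 1422.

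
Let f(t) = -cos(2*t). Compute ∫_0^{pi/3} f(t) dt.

-sqrt(3)/4

An antiderivative is F(t) = -sin(2*t)/2.
Then F(pi/3) - F(0) = (-sqrt(3)/4) - (0) = -sqrt(3)/4.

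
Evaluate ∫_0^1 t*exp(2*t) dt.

Integrate by parts once (u = t, dv = exp(2*t) dt).
An antiderivative is F(t) = (2*t - 1)*exp(2*t)/4.
Then F(1) - F(0) = (exp(2)/4) - (-1/4) = 1/4 + exp(2)/4.

1/4 + exp(2)/4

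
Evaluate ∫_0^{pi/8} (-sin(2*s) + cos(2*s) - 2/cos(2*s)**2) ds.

-3/2 + sqrt(2)/2

An antiderivative is F(s) = sin(2*s)/2 + cos(2*s)/2 - tan(2*s).
Then F(pi/8) - F(0) = (-1 + sqrt(2)/2) - (1/2) = -3/2 + sqrt(2)/2.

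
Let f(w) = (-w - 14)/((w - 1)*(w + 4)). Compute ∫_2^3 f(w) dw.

Factor the denominator: w**2 + 3*w - 4 = (w + 4)(w - 1).
Partial fractions: (-w - 14)/((w - 1)*(w + 4)) = 2/(w + 4) - 3/(w - 1).
An antiderivative is F(w) = -3*log(w - 1) + 2*log(w + 4).
Then F(3) - F(2) = (log(49/8)) - (log(36)) = -5*log(2) - 2*log(3) + 2*log(7).

-5*log(2) - 2*log(3) + 2*log(7)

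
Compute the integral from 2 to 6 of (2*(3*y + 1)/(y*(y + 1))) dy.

-2*log(3) + 4*log(7)

Factor the denominator: y**2 + y = (y + 1)y.
Partial fractions: 2*(3*y + 1)/(y*(y + 1)) = 4/(y + 1) + 2/y.
An antiderivative is F(y) = 2*log(y) + 4*log(y + 1).
Then F(6) - F(2) = (2*log(2) + 2*log(3) + 4*log(7)) - (2*log(2) + 4*log(3)) = -2*log(3) + 4*log(7).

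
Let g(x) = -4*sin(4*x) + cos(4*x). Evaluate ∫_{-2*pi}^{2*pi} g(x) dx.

0

An antiderivative is F(x) = sin(4*x)/4 + cos(4*x).
Then F(2*pi) - F(-2*pi) = (1) - (1) = 0.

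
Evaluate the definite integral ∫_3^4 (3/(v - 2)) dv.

log(8)

An antiderivative is F(v) = 3*log(v - 2).
Then F(4) - F(3) = (log(8)) - (0) = log(8).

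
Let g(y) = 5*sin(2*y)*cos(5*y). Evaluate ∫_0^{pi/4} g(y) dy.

-25*sqrt(2)/42 - 10/21

Use the identity sin(2*y)cos(5*y) = [sin(7*y) + sin(-3*y)]/2.
An antiderivative is F(y) = 5*cos(3*y)/6 - 5*cos(7*y)/14.
Then F(pi/4) - F(0) = (-25*sqrt(2)/42) - (10/21) = -25*sqrt(2)/42 - 10/21.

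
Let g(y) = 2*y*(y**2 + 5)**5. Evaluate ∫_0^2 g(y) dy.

Let u = y**2 + 5, so du = 2*y dy. When y = 0, u = 5; when y = 2, u = 9.
The integral becomes ∫ u**5 du from 5 to 9, with antiderivative u**6/6.
Back in y: F(y) = (y**2 + 5)**6/6.
Then F(2) - F(0) = (177147/2) - (15625/6) = 257908/3.

257908/3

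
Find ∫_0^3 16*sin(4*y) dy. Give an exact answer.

Let u = 4*y, so du = 4 dy. When y = 0, u = 0; when y = 3, u = 12.
The integral becomes 4·∫ sin(u) du from 0 to 12, with antiderivative -4*cos(u).
Back in y: F(y) = -4*cos(4*y).
Then F(3) - F(0) = (-4*cos(12)) - (-4) = 4 - 4*cos(12).

4 - 4*cos(12)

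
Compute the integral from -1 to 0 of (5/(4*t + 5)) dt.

5*log(5)/4

An antiderivative is F(t) = 5*log(4*t + 5)/4.
Then F(0) - F(-1) = (5*log(5)/4) - (0) = 5*log(5)/4.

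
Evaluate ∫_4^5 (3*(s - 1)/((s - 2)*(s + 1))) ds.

log(54/25)

Factor the denominator: s**2 - s - 2 = (s + 1)(s - 2).
Partial fractions: 3*(s - 1)/((s - 2)*(s + 1)) = 2/(s + 1) + 1/(s - 2).
An antiderivative is F(s) = log(s - 2) + 2*log(s + 1).
Then F(5) - F(4) = (2*log(2) + 3*log(3)) - (log(50)) = log(54/25).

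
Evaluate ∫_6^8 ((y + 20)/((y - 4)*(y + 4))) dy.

Factor the denominator: y**2 - 16 = (y + 4)(y - 4).
Partial fractions: (y + 20)/((y - 4)*(y + 4)) = -2/(y + 4) + 3/(y - 4).
An antiderivative is F(y) = 3*log(y - 4) - 2*log(y + 4).
Then F(8) - F(6) = (log(4/9)) - (log(2/25)) = log(50/9).

log(50/9)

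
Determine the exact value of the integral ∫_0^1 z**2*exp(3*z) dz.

Integrate by parts twice (u = z^2, dv = exp(3*z) dz).
An antiderivative is F(z) = (9*z**2 - 6*z + 2)*exp(3*z)/27.
Then F(1) - F(0) = (5*exp(3)/27) - (2/27) = -2/27 + 5*exp(3)/27.

-2/27 + 5*exp(3)/27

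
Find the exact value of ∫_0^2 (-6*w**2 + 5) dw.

By the power rule, an antiderivative is F(w) = -2*w**3 + 5*w.
Then F(2) - F(0) = (-6) - (0) = -6.

-6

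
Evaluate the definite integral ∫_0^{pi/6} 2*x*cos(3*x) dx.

Integrate by parts once (u = x, dv = 2*cos(3*x) dx).
An antiderivative is F(x) = 2*x*sin(3*x)/3 + 2*cos(3*x)/9.
Then F(pi/6) - F(0) = (pi/9) - (2/9) = -2/9 + pi/9.

-2/9 + pi/9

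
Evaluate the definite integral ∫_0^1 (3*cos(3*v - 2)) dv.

sin(1) + sin(2)

Let u = 3*v - 2, so du = 3 dv. When v = 0, u = -2; when v = 1, u = 1.
The integral becomes ∫ cos(u) du from -2 to 1, with antiderivative sin(u).
Back in v: F(v) = sin(3*v - 2).
Then F(1) - F(0) = (sin(1)) - (-sin(2)) = sin(1) + sin(2).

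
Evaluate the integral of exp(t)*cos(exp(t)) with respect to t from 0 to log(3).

-sin(1) + sin(3)

Let u = exp(t), so du = exp(t) dt. When t = 0, u = 1; when t = log(3), u = 3.
The integral becomes ∫ cos(u) du from 1 to 3, with antiderivative sin(u).
Back in t: F(t) = sin(exp(t)).
Then F(log(3)) - F(0) = (sin(3)) - (sin(1)) = -sin(1) + sin(3).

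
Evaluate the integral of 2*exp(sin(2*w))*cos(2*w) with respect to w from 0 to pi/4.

-1 + E

Let u = sin(2*w), so du = 2*cos(2*w) dw. When w = 0, u = 0; when w = pi/4, u = 1.
The integral becomes ∫ exp(u) du from 0 to 1, with antiderivative exp(u).
Back in w: F(w) = exp(sin(2*w)).
Then F(pi/4) - F(0) = (E) - (1) = -1 + E.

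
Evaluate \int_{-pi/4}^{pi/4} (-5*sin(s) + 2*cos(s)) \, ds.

2*sqrt(2)

An antiderivative is F(s) = 2*sin(s) + 5*cos(s).
Then F(pi/4) - F(-pi/4) = (7*sqrt(2)/2) - (3*sqrt(2)/2) = 2*sqrt(2).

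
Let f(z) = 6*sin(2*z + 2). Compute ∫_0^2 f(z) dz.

-3*cos(6) + 3*cos(2)

Let u = 2*z + 2, so du = 2 dz. When z = 0, u = 2; when z = 2, u = 6.
The integral becomes 3·∫ sin(u) du from 2 to 6, with antiderivative -3*cos(u).
Back in z: F(z) = -3*cos(2*z + 2).
Then F(2) - F(0) = (-3*cos(6)) - (-3*cos(2)) = -3*cos(6) + 3*cos(2).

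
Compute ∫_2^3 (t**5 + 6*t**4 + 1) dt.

10951/30

By the power rule, an antiderivative is F(t) = t**6/6 + 6*t**5/5 + t.
Then F(3) - F(2) = (4161/10) - (766/15) = 10951/30.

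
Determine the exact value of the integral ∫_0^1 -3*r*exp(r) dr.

-3

Integrate by parts once (u = r, dv = -3*exp(r) dr).
An antiderivative is F(r) = (-3*r + 3)*exp(r).
Then F(1) - F(0) = (0) - (3) = -3.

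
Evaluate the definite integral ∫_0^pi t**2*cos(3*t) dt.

-2*pi/9

Integrate by parts twice (u = t^2, dv = cos(3*t) dt).
An antiderivative is F(t) = t**2*sin(3*t)/3 + 2*t*cos(3*t)/9 - 2*sin(3*t)/27.
Then F(pi) - F(0) = (-2*pi/9) - (0) = -2*pi/9.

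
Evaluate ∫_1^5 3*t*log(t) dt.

-18 + 75*log(5)/2

Integrate by parts once (u = ln t, dv = 3*t dt).
An antiderivative is F(t) = 3*t**2*(2*log(t) - 1)/4.
Then F(5) - F(1) = (-75/4 + 75*log(5)/2) - (-3/4) = -18 + 75*log(5)/2.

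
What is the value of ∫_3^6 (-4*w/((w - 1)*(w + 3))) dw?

Factor the denominator: w**2 + 2*w - 3 = (w + 3)(w - 1).
Partial fractions: -4*w/((w - 1)*(w + 3)) = -3/(w + 3) - 1/(w - 1).
An antiderivative is F(w) = -log(w - 1) - 3*log(w + 3).
Then F(6) - F(3) = (-6*log(3) - log(5)) - (-3*log(3) - 4*log(2)) = -3*log(3) - log(5) + 4*log(2).

-3*log(3) - log(5) + 4*log(2)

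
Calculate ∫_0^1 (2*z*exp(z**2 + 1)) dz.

-exp(1) + exp(2)

Let u = z**2 + 1, so du = 2*z dz. When z = 0, u = 1; when z = 1, u = 2.
The integral becomes ∫ exp(u) du from 1 to 2, with antiderivative exp(u).
Back in z: F(z) = exp(z**2 + 1).
Then F(1) - F(0) = (exp(2)) - (exp(1)) = -exp(1) + exp(2).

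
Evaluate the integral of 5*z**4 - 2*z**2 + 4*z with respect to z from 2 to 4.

2936/3

By the power rule, an antiderivative is F(z) = z**5 - 2*z**3/3 + 2*z**2.
Then F(4) - F(2) = (3040/3) - (104/3) = 2936/3.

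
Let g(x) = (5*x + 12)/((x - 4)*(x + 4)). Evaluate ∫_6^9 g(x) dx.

Factor the denominator: x**2 - 16 = (x + 4)(x - 4).
Partial fractions: (5*x + 12)/((x - 4)*(x + 4)) = 1/(x + 4) + 4/(x - 4).
An antiderivative is F(x) = 4*log(x - 4) + log(x + 4).
Then F(9) - F(6) = (log(13) + 4*log(5)) - (log(5) + 5*log(2)) = -5*log(2) + log(13) + 3*log(5).

-5*log(2) + log(13) + 3*log(5)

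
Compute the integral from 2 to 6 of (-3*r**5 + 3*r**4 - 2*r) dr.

-93408/5

By the power rule, an antiderivative is F(r) = -r**6/2 + 3*r**5/5 - r**2.
Then F(6) - F(2) = (-93492/5) - (-84/5) = -93408/5.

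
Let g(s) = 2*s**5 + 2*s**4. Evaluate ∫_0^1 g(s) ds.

By the power rule, an antiderivative is F(s) = s**6/3 + 2*s**5/5.
Then F(1) - F(0) = (11/15) - (0) = 11/15.

11/15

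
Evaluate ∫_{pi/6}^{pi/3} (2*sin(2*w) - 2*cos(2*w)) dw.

1

An antiderivative is F(w) = -sin(2*w) - cos(2*w).
Then F(pi/3) - F(pi/6) = (1/2 - sqrt(3)/2) - (-sqrt(3)/2 - 1/2) = 1.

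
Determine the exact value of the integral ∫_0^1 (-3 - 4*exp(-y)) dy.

-7 + 4*exp(-1)

An antiderivative is F(y) = -3*y + 4*exp(-y).
Then F(1) - F(0) = (-3 + 4*exp(-1)) - (4) = -7 + 4*exp(-1).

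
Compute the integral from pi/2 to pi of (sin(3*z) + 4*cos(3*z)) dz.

5/3

An antiderivative is F(z) = 4*sin(3*z)/3 - cos(3*z)/3.
Then F(pi) - F(pi/2) = (1/3) - (-4/3) = 5/3.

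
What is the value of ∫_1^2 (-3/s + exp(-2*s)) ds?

An antiderivative is F(s) = -3*log(s) - exp(-2*s)/2.
Then F(2) - F(1) = (-3*log(2) - exp(-4)/2) - (-exp(-2)/2) = (-6*exp(4)*log(2) - 1 + exp(2))*exp(-4)/2.

(-6*exp(4)*log(2) - 1 + exp(2))*exp(-4)/2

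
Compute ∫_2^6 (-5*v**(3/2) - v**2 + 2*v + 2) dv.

By the power rule, an antiderivative is F(v) = -2*v**(5/2) - v**3/3 + v**2 + 2*v.
Then F(6) - F(2) = (-72*sqrt(6) - 24) - (16/3 - 8*sqrt(2)) = -72*sqrt(6) - 88/3 + 8*sqrt(2).

-72*sqrt(6) - 88/3 + 8*sqrt(2)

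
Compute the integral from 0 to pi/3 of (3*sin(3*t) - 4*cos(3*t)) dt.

An antiderivative is F(t) = -4*sin(3*t)/3 - cos(3*t).
Then F(pi/3) - F(0) = (1) - (-1) = 2.

2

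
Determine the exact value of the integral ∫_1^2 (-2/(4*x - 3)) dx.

An antiderivative is F(x) = -log(4*x - 3)/2.
Then F(2) - F(1) = (-log(5)/2) - (0) = -log(5)/2.

-log(5)/2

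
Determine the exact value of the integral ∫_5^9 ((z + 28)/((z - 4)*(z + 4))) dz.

-3*log(13) + 4*log(5) + 6*log(3)

Factor the denominator: z**2 - 16 = (z + 4)(z - 4).
Partial fractions: (z + 28)/((z - 4)*(z + 4)) = -3/(z + 4) + 4/(z - 4).
An antiderivative is F(z) = 4*log(z - 4) - 3*log(z + 4).
Then F(9) - F(5) = (-3*log(13) + 4*log(5)) - (-6*log(3)) = -3*log(13) + 4*log(5) + 6*log(3).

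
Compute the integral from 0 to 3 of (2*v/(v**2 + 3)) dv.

log(4)

Let u = v**2 + 3, so du = 2*v dv. When v = 0, u = 3; when v = 3, u = 12.
The integral becomes ∫ 1/u du from 3 to 12, with antiderivative log(u).
Back in v: F(v) = log(v**2 + 3).
Then F(3) - F(0) = (log(12)) - (log(3)) = log(4).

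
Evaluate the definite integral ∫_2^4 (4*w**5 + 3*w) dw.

2706

By the power rule, an antiderivative is F(w) = 2*w**6/3 + 3*w**2/2.
Then F(4) - F(2) = (8264/3) - (146/3) = 2706.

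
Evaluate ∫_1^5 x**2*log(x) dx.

Integrate by parts once (u = ln x, dv = x**2 dx).
An antiderivative is F(x) = x**3*(3*log(x) - 1)/9.
Then F(5) - F(1) = (-125/9 + 125*log(5)/3) - (-1/9) = -124/9 + 125*log(5)/3.

-124/9 + 125*log(5)/3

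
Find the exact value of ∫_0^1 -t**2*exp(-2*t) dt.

(5 - exp(2))*exp(-2)/4

Integrate by parts twice (u = t^2, dv = -exp(-2*t) dt).
An antiderivative is F(t) = (2*t**2 + 2*t + 1)*exp(-2*t)/4.
Then F(1) - F(0) = (5*exp(-2)/4) - (1/4) = (5 - exp(2))*exp(-2)/4.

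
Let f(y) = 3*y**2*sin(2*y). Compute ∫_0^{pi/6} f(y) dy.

-3/8 - pi**2/48 + sqrt(3)*pi/8

Integrate by parts twice (u = y^2, dv = 3*sin(2*y) dy).
An antiderivative is F(y) = -3*y**2*cos(2*y)/2 + 3*y*sin(2*y)/2 + 3*cos(2*y)/4.
Then F(pi/6) - F(0) = (-pi**2/48 + 3/8 + sqrt(3)*pi/8) - (3/4) = -3/8 - pi**2/48 + sqrt(3)*pi/8.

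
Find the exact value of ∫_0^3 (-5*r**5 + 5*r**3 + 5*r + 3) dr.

By the power rule, an antiderivative is F(r) = -5*r**6/6 + 5*r**4/4 + 5*r**2/2 + 3*r.
Then F(3) - F(0) = (-1899/4) - (0) = -1899/4.

-1899/4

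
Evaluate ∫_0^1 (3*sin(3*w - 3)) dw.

Let u = 3*w - 3, so du = 3 dw. When w = 0, u = -3; when w = 1, u = 0.
The integral becomes ∫ sin(u) du from -3 to 0, with antiderivative -cos(u).
Back in w: F(w) = -cos(3*w - 3).
Then F(1) - F(0) = (-1) - (-cos(3)) = -1 + cos(3).

-1 + cos(3)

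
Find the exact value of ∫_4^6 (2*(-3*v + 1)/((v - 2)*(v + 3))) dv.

-8*log(3) - 2*log(2) + 4*log(7)

Factor the denominator: v**2 + v - 6 = (v + 3)(v - 2).
Partial fractions: 2*(-3*v + 1)/((v - 2)*(v + 3)) = -4/(v + 3) - 2/(v - 2).
An antiderivative is F(v) = -2*log(v - 2) - 4*log(v + 3).
Then F(6) - F(4) = (-8*log(3) - 4*log(2)) - (-4*log(7) - 2*log(2)) = -8*log(3) - 2*log(2) + 4*log(7).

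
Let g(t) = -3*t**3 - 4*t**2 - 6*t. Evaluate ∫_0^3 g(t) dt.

By the power rule, an antiderivative is F(t) = -3*t**4/4 - 4*t**3/3 - 3*t**2.
Then F(3) - F(0) = (-495/4) - (0) = -495/4.

-495/4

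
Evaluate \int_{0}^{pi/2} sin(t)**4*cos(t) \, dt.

1/5

Let u = sin(t), so du = cos(t) dt. When t = 0, u = 0; when t = pi/2, u = 1.
The integral becomes ∫ u**4 du from 0 to 1, with antiderivative u**5/5.
Back in t: F(t) = sin(t)**5/5.
Then F(pi/2) - F(0) = (1/5) - (0) = 1/5.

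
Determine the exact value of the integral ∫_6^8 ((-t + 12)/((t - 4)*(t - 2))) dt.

-5*log(3) + 9*log(2)

Factor the denominator: t**2 - 6*t + 8 = (t - 2)(t - 4).
Partial fractions: (-t + 12)/((t - 4)*(t - 2)) = -5/(t - 2) + 4/(t - 4).
An antiderivative is F(t) = 4*log(t - 4) - 5*log(t - 2).
Then F(8) - F(6) = (-5*log(3) + 3*log(2)) - (-log(64)) = -5*log(3) + 9*log(2).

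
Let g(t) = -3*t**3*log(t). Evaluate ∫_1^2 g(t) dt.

Integrate by parts once (u = ln t, dv = -3*t**3 dt).
An antiderivative is F(t) = -3*t**4*(4*log(t) - 1)/16.
Then F(2) - F(1) = (3 - 12*log(2)) - (3/16) = 45/16 - 12*log(2).

45/16 - 12*log(2)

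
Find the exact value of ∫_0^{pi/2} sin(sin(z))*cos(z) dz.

Let u = sin(z), so du = cos(z) dz. When z = 0, u = 0; when z = pi/2, u = 1.
The integral becomes ∫ sin(u) du from 0 to 1, with antiderivative -cos(u).
Back in z: F(z) = -cos(sin(z)).
Then F(pi/2) - F(0) = (-cos(1)) - (-1) = 1 - cos(1).

1 - cos(1)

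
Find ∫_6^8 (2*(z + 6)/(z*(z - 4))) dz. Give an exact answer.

Factor the denominator: z**2 - 4*z = z(z - 4).
Partial fractions: 2*(z + 6)/(z*(z - 4)) = -3/z + 5/(z - 4).
An antiderivative is F(z) = -3*log(z) + 5*log(z - 4).
Then F(8) - F(6) = (log(2)) - (log(4/27)) = log(27/2).

log(27/2)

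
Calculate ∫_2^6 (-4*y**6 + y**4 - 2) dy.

-5542232/35

By the power rule, an antiderivative is F(y) = -4*y**7/7 + y**5/5 - 2*y.
Then F(6) - F(2) = (-5544708/35) - (-2476/35) = -5542232/35.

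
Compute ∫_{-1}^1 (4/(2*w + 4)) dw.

log(9)

An antiderivative is F(w) = 2*log(2*w + 4).
Then F(1) - F(-1) = (log(36)) - (log(4)) = log(9).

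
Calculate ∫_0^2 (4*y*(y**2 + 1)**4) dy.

Let u = y**2 + 1, so du = 2*y dy. When y = 0, u = 1; when y = 2, u = 5.
The integral becomes 2·∫ u**4 du from 1 to 5, with antiderivative 2*u**5/5.
Back in y: F(y) = 2*(y**2 + 1)**5/5.
Then F(2) - F(0) = (1250) - (2/5) = 6248/5.

6248/5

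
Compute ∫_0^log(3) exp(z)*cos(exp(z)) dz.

-sin(1) + sin(3)

Let u = exp(z), so du = exp(z) dz. When z = 0, u = 1; when z = log(3), u = 3.
The integral becomes ∫ cos(u) du from 1 to 3, with antiderivative sin(u).
Back in z: F(z) = sin(exp(z)).
Then F(log(3)) - F(0) = (sin(3)) - (sin(1)) = -sin(1) + sin(3).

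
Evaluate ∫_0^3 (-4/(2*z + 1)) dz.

An antiderivative is F(z) = -2*log(2*z + 1).
Then F(3) - F(0) = (-log(49)) - (0) = -log(49).

-log(49)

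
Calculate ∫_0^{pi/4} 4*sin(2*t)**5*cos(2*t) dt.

1/3

Let u = sin(2*t), so du = 2*cos(2*t) dt. When t = 0, u = 0; when t = pi/4, u = 1.
The integral becomes 2·∫ u**5 du from 0 to 1, with antiderivative u**6/3.
Back in t: F(t) = sin(2*t)**6/3.
Then F(pi/4) - F(0) = (1/3) - (0) = 1/3.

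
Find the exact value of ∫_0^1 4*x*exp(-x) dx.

4 - 8*exp(-1)

Integrate by parts once (u = x, dv = 4*exp(-x) dx).
An antiderivative is F(x) = (-4*x - 4)*exp(-x).
Then F(1) - F(0) = (-8*exp(-1)) - (-4) = 4 - 8*exp(-1).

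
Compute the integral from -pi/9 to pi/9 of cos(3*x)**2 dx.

sqrt(3)/12 + pi/9

Use the identity cos^2(3*x) = (1 + cos(6*x))/2.
An antiderivative is F(x) = x/2 + sin(6*x)/12.
Then F(pi/9) - F(-pi/9) = (sqrt(3)/24 + pi/18) - (-pi/18 - sqrt(3)/24) = sqrt(3)/12 + pi/9.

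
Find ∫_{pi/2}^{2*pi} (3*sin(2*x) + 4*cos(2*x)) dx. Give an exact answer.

An antiderivative is F(x) = 2*sin(2*x) - 3*cos(2*x)/2.
Then F(2*pi) - F(pi/2) = (-3/2) - (3/2) = -3.

-3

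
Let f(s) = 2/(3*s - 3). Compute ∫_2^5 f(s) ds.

4*log(2)/3

An antiderivative is F(s) = 2*log(3*s - 3)/3.
Then F(5) - F(2) = (2*log(12)/3) - (2*log(3)/3) = 4*log(2)/3.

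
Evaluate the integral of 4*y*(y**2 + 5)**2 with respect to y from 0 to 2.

Let u = y**2 + 5, so du = 2*y dy. When y = 0, u = 5; when y = 2, u = 9.
The integral becomes 2·∫ u**2 du from 5 to 9, with antiderivative 2*u**3/3.
Back in y: F(y) = 2*(y**2 + 5)**3/3.
Then F(2) - F(0) = (486) - (250/3) = 1208/3.

1208/3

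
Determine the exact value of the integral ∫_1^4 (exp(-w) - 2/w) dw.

-4*log(2) - exp(-4) + exp(-1)

An antiderivative is F(w) = -2*log(w) - exp(-w).
Then F(4) - F(1) = (-4*log(2) - exp(-4)) - (-exp(-1)) = -4*log(2) - exp(-4) + exp(-1).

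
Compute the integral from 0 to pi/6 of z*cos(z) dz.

Integrate by parts once (u = z, dv = cos(z) dz).
An antiderivative is F(z) = z*sin(z) + cos(z).
Then F(pi/6) - F(0) = (pi/12 + sqrt(3)/2) - (1) = -1 + pi/12 + sqrt(3)/2.

-1 + pi/12 + sqrt(3)/2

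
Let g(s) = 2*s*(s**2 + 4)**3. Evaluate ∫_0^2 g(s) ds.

960

Let u = s**2 + 4, so du = 2*s ds. When s = 0, u = 4; when s = 2, u = 8.
The integral becomes ∫ u**3 du from 4 to 8, with antiderivative u**4/4.
Back in s: F(s) = (s**2 + 4)**4/4.
Then F(2) - F(0) = (1024) - (64) = 960.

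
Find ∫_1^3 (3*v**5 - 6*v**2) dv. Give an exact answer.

312

By the power rule, an antiderivative is F(v) = v**6/2 - 2*v**3.
Then F(3) - F(1) = (621/2) - (-3/2) = 312.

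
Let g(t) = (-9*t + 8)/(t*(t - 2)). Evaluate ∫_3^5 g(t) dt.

Factor the denominator: t**2 - 2*t = t(t - 2).
Partial fractions: (-9*t + 8)/(t*(t - 2)) = -4/t - 5/(t - 2).
An antiderivative is F(t) = -4*log(t) - 5*log(t - 2).
Then F(5) - F(3) = (-4*log(5) - 5*log(3)) - (-log(81)) = -4*log(5) - log(3).

-4*log(5) - log(3)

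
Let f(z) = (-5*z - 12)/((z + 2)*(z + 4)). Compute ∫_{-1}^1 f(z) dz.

Factor the denominator: z**2 + 6*z + 8 = (z + 4)(z + 2).
Partial fractions: (-5*z - 12)/((z + 2)*(z + 4)) = -4/(z + 4) - 1/(z + 2).
An antiderivative is F(z) = -log(z + 2) - 4*log(z + 4).
Then F(1) - F(-1) = (-4*log(5) - log(3)) - (-log(81)) = -4*log(5) + 3*log(3).

-4*log(5) + 3*log(3)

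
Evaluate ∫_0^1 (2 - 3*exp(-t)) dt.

-1 + 3*exp(-1)

An antiderivative is F(t) = 2*t + 3*exp(-t).
Then F(1) - F(0) = (3*exp(-1) + 2) - (3) = -1 + 3*exp(-1).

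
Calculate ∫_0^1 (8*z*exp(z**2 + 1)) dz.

4*E*(-1 + E)

Let u = z**2 + 1, so du = 2*z dz. When z = 0, u = 1; when z = 1, u = 2.
The integral becomes 4·∫ exp(u) du from 1 to 2, with antiderivative 4*exp(u).
Back in z: F(z) = 4*exp(z**2 + 1).
Then F(1) - F(0) = (4*exp(2)) - (4*exp(1)) = 4*exp(1)*(-1 + exp(1)).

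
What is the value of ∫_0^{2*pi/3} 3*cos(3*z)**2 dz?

pi

Use the identity cos^2(3*z) = (1 + cos(6*z))/2.
An antiderivative is F(z) = 3*z/2 + sin(6*z)/4.
Then F(2*pi/3) - F(0) = (pi) - (0) = pi.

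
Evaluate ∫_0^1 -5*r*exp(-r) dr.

-5 + 10*exp(-1)

Integrate by parts once (u = r, dv = -5*exp(-r) dr).
An antiderivative is F(r) = (5*r + 5)*exp(-r).
Then F(1) - F(0) = (10*exp(-1)) - (5) = -5 + 10*exp(-1).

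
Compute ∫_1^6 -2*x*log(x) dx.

Integrate by parts once (u = ln x, dv = -2*x dx).
An antiderivative is F(x) = -x**2*(2*log(x) - 1)/2.
Then F(6) - F(1) = (-36*log(3) - 36*log(2) + 18) - (1/2) = -36*log(3) - 36*log(2) + 35/2.

-36*log(3) - 36*log(2) + 35/2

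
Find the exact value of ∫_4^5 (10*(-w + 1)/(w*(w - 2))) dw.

Factor the denominator: w**2 - 2*w = w(w - 2).
Partial fractions: 10*(-w + 1)/(w*(w - 2)) = -5/w - 5/(w - 2).
An antiderivative is F(w) = -5*log(w) - 5*log(w - 2).
Then F(5) - F(4) = (-5*log(5) - 5*log(3)) - (-15*log(2)) = -5*log(5) - 5*log(3) + 15*log(2).

-5*log(5) - 5*log(3) + 15*log(2)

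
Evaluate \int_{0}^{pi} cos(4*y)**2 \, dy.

Use the identity cos^2(4*y) = (1 + cos(8*y))/2.
An antiderivative is F(y) = y/2 + sin(8*y)/16.
Then F(pi) - F(0) = (pi/2) - (0) = pi/2.

pi/2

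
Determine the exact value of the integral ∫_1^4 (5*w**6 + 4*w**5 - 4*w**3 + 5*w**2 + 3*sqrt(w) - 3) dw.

By the power rule, an antiderivative is F(w) = 5*w**7/7 + 2*w**6/3 - w**4 + 2*w**(3/2) + 5*w**3/3 - 3*w.
Then F(4) - F(1) = (300052/21) - (22/21) = 100010/7.

100010/7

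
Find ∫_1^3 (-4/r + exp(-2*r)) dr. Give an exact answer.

An antiderivative is F(r) = -4*log(r) - exp(-2*r)/2.
Then F(3) - F(1) = (-4*log(3) - exp(-6)/2) - (-exp(-2)/2) = (-8*exp(6)*log(3) - 1 + exp(4))*exp(-6)/2.

(-8*exp(6)*log(3) - 1 + exp(4))*exp(-6)/2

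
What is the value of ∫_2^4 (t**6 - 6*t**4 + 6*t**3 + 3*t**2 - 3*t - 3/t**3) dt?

1713157/1120

By the power rule, an antiderivative is F(t) = t**7/7 - 6*t**5/5 + 3*t**4/2 + t**3 - 3*t**2/2 + 3/(2*t**2).
Then F(4) - F(2) = (1720169/1120) - (1753/280) = 1713157/1120.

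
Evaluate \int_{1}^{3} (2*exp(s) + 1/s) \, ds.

-2*exp(1) + log(3) + 2*exp(3)

An antiderivative is F(s) = 2*exp(s) + log(s).
Then F(3) - F(1) = (log(3) + 2*exp(3)) - (2*exp(1)) = -2*exp(1) + log(3) + 2*exp(3).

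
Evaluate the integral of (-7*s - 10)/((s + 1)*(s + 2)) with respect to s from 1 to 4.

Factor the denominator: s**2 + 3*s + 2 = (s + 2)(s + 1).
Partial fractions: (-7*s - 10)/((s + 1)*(s + 2)) = -4/(s + 2) - 3/(s + 1).
An antiderivative is F(s) = -3*log(s + 1) - 4*log(s + 2).
Then F(4) - F(1) = (-3*log(5) - 4*log(3) - 4*log(2)) - (-4*log(3) - 3*log(2)) = -3*log(5) - log(2).

-3*log(5) - log(2)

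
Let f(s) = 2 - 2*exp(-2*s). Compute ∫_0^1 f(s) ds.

exp(-2) + 1

An antiderivative is F(s) = 2*s + exp(-2*s).
Then F(1) - F(0) = (exp(-2) + 2) - (1) = exp(-2) + 1.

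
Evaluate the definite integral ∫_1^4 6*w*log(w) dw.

-45/2 + 96*log(2)

Integrate by parts once (u = ln w, dv = 6*w dw).
An antiderivative is F(w) = 3*w**2*(2*log(w) - 1)/2.
Then F(4) - F(1) = (-24 + 96*log(2)) - (-3/2) = -45/2 + 96*log(2).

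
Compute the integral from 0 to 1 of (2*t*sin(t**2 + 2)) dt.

Let u = t**2 + 2, so du = 2*t dt. When t = 0, u = 2; when t = 1, u = 3.
The integral becomes ∫ sin(u) du from 2 to 3, with antiderivative -cos(u).
Back in t: F(t) = -cos(t**2 + 2).
Then F(1) - F(0) = (-cos(3)) - (-cos(2)) = cos(2) - cos(3).

cos(2) - cos(3)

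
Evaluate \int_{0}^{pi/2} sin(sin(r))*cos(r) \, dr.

1 - cos(1)

Let u = sin(r), so du = cos(r) dr. When r = 0, u = 0; when r = pi/2, u = 1.
The integral becomes ∫ sin(u) du from 0 to 1, with antiderivative -cos(u).
Back in r: F(r) = -cos(sin(r)).
Then F(pi/2) - F(0) = (-cos(1)) - (-1) = 1 - cos(1).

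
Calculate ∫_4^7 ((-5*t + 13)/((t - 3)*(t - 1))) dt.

-log(64)

Factor the denominator: t**2 - 4*t + 3 = (t - 1)(t - 3).
Partial fractions: (-5*t + 13)/((t - 3)*(t - 1)) = -4/(t - 1) - 1/(t - 3).
An antiderivative is F(t) = -log(t - 3) - 4*log(t - 1).
Then F(7) - F(4) = (-4*log(3) - 6*log(2)) - (-log(81)) = -log(64).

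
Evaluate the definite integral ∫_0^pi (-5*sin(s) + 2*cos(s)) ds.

An antiderivative is F(s) = 2*sin(s) + 5*cos(s).
Then F(pi) - F(0) = (-5) - (5) = -10.

-10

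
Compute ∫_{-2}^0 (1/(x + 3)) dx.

An antiderivative is F(x) = log(x + 3).
Then F(0) - F(-2) = (log(3)) - (0) = log(3).

log(3)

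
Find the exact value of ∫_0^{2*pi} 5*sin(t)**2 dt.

5*pi

Use the identity sin^2(t) = (1 - cos(2*t))/2.
An antiderivative is F(t) = 5*t/2 - 5*sin(2*t)/4.
Then F(2*pi) - F(0) = (5*pi) - (0) = 5*pi.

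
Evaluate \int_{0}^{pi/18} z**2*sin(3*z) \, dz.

Integrate by parts twice (u = z^2, dv = sin(3*z) dz).
An antiderivative is F(z) = -z**2*cos(3*z)/3 + 2*z*sin(3*z)/9 + 2*cos(3*z)/27.
Then F(pi/18) - F(0) = (-sqrt(3)*pi**2/1944 + pi/162 + sqrt(3)/27) - (2/27) = -2/27 - sqrt(3)*pi**2/1944 + pi/162 + sqrt(3)/27.

-2/27 - sqrt(3)*pi**2/1944 + pi/162 + sqrt(3)/27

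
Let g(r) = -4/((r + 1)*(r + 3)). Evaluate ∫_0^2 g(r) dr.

Factor the denominator: r**2 + 4*r + 3 = (r + 3)(r + 1).
Partial fractions: -4/((r + 1)*(r + 3)) = 2/(r + 3) - 2/(r + 1).
An antiderivative is F(r) = -2*log(r + 1) + 2*log(r + 3).
Then F(2) - F(0) = (log(25/9)) - (log(9)) = log(25/81).

log(25/81)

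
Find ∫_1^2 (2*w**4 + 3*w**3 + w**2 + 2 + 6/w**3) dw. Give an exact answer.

By the power rule, an antiderivative is F(w) = 2*w**5/5 + 3*w**4/4 + w**3/3 + 2*w - 3/w**2.
Then F(2) - F(1) = (1843/60) - (29/60) = 907/30.

907/30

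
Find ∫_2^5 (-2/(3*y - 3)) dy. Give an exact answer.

An antiderivative is F(y) = -2*log(3*y - 3)/3.
Then F(5) - F(2) = (-2*log(12)/3) - (-2*log(3)/3) = -4*log(2)/3.

-4*log(2)/3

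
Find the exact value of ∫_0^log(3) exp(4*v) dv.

Let u = exp(v), so du = exp(v) dv. When v = 0, u = 1; when v = log(3), u = 3.
The integral becomes ∫ u**3 du from 1 to 3, with antiderivative u**4/4.
Back in v: F(v) = exp(4*v)/4.
Then F(log(3)) - F(0) = (81/4) - (1/4) = 20.

20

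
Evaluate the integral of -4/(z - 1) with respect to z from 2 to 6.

-4*log(5)

An antiderivative is F(z) = -4*log(z - 1).
Then F(6) - F(2) = (-4*log(5)) - (0) = -4*log(5).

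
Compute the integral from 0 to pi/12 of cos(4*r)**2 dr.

Use the identity cos^2(4*r) = (1 + cos(8*r))/2.
An antiderivative is F(r) = r/2 + sin(8*r)/16.
Then F(pi/12) - F(0) = (sqrt(3)/32 + pi/24) - (0) = sqrt(3)/32 + pi/24.

sqrt(3)/32 + pi/24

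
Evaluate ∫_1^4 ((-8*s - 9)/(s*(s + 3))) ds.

-5*log(7) + 4*log(2)

Factor the denominator: s**2 + 3*s = (s + 3)s.
Partial fractions: (-8*s - 9)/(s*(s + 3)) = -5/(s + 3) - 3/s.
An antiderivative is F(s) = -3*log(s) - 5*log(s + 3).
Then F(4) - F(1) = (-5*log(7) - 6*log(2)) - (-10*log(2)) = -5*log(7) + 4*log(2).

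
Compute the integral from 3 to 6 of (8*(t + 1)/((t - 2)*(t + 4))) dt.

Factor the denominator: t**2 + 2*t - 8 = (t + 4)(t - 2).
Partial fractions: 8*(t + 1)/((t - 2)*(t + 4)) = 4/(t + 4) + 4/(t - 2).
An antiderivative is F(t) = 4*log(t - 2) + 4*log(t + 4).
Then F(6) - F(3) = (4*log(5) + 12*log(2)) - (4*log(7)) = -4*log(7) + 4*log(5) + 12*log(2).

-4*log(7) + 4*log(5) + 12*log(2)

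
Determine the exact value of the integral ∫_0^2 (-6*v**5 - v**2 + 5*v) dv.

-170/3

By the power rule, an antiderivative is F(v) = -v**6 - v**3/3 + 5*v**2/2.
Then F(2) - F(0) = (-170/3) - (0) = -170/3.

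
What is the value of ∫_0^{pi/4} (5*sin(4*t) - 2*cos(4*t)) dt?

5/2

An antiderivative is F(t) = -sin(4*t)/2 - 5*cos(4*t)/4.
Then F(pi/4) - F(0) = (5/4) - (-5/4) = 5/2.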